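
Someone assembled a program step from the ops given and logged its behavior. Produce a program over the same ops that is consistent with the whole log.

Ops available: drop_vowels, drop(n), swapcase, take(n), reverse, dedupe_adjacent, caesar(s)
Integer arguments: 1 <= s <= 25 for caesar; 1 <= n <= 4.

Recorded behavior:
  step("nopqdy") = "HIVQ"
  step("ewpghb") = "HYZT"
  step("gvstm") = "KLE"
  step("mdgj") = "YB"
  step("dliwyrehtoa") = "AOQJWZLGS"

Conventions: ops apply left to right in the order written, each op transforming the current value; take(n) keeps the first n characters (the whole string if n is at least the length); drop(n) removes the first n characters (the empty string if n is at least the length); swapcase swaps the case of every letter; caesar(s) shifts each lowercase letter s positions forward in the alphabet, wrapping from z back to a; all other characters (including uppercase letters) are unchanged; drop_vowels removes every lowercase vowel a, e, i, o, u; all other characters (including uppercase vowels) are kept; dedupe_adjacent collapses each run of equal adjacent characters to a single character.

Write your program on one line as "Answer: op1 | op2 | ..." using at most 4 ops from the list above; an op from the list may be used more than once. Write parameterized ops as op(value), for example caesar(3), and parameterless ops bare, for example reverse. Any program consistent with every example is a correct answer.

drop(2) | caesar(18) | swapcase

Check, running the answer program on each example:
  "nopqdy" -> "pqdy" -> "hivq" -> "HIVQ"
  "ewpghb" -> "pghb" -> "hyzt" -> "HYZT"
  "gvstm" -> "stm" -> "kle" -> "KLE"
  "mdgj" -> "gj" -> "yb" -> "YB"
  "dliwyrehtoa" -> "iwyrehtoa" -> "aoqjwzlgs" -> "AOQJWZLGS"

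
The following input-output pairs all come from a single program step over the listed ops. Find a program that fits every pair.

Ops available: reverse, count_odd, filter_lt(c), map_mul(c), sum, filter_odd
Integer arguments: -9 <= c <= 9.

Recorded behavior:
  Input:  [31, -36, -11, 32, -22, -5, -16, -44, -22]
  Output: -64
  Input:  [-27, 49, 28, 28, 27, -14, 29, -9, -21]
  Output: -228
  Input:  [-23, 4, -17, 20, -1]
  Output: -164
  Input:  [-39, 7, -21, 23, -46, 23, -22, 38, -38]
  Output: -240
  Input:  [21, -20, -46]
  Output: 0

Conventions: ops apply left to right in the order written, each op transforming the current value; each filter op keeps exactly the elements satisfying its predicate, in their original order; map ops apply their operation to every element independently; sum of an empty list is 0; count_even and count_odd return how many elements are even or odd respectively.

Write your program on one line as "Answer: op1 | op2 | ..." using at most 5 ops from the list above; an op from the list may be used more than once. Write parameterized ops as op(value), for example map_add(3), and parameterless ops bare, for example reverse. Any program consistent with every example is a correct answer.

filter_odd | filter_lt(2) | map_mul(4) | reverse | sum

Check, running the answer program on each example:
  [31, -36, -11, 32, -22, -5, -16, -44, -22] -> [31, -11, -5] -> [-11, -5] -> [-44, -20] -> [-20, -44] -> -64
  [-27, 49, 28, 28, 27, -14, 29, -9, -21] -> [-27, 49, 27, 29, -9, -21] -> [-27, -9, -21] -> [-108, -36, -84] -> [-84, -36, -108] -> -228
  [-23, 4, -17, 20, -1] -> [-23, -17, -1] -> [-23, -17, -1] -> [-92, -68, -4] -> [-4, -68, -92] -> -164
  [-39, 7, -21, 23, -46, 23, -22, 38, -38] -> [-39, 7, -21, 23, 23] -> [-39, -21] -> [-156, -84] -> [-84, -156] -> -240
  [21, -20, -46] -> [21] -> [] -> [] -> [] -> 0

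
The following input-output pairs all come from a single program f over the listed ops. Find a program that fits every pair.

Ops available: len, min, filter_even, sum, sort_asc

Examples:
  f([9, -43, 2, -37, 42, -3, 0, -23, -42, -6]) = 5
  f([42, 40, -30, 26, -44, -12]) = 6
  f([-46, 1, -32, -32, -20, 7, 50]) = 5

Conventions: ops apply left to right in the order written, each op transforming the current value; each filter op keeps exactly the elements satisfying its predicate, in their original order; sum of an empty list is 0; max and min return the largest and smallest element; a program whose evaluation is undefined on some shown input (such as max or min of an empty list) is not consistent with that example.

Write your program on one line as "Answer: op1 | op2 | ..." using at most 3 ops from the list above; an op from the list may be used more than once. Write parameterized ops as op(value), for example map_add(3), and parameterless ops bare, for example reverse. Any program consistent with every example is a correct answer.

filter_even | len

Check, running the answer program on each example:
  [9, -43, 2, -37, 42, -3, 0, -23, -42, -6] -> [2, 42, 0, -42, -6] -> 5
  [42, 40, -30, 26, -44, -12] -> [42, 40, -30, 26, -44, -12] -> 6
  [-46, 1, -32, -32, -20, 7, 50] -> [-46, -32, -32, -20, 50] -> 5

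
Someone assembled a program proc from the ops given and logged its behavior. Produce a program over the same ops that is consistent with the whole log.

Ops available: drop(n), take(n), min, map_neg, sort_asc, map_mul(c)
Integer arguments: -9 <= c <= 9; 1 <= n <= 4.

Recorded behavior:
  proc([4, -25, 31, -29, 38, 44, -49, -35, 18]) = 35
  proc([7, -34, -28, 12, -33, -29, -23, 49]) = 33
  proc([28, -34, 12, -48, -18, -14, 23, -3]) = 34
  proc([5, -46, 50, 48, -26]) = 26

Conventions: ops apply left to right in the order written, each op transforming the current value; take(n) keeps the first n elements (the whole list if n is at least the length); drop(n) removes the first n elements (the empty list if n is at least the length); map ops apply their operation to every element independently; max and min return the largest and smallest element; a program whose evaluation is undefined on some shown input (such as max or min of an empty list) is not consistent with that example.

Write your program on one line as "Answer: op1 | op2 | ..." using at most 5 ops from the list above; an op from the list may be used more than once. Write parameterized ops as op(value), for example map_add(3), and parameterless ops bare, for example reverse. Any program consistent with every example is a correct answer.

sort_asc | take(2) | map_neg | min

Check, running the answer program on each example:
  [4, -25, 31, -29, 38, 44, -49, -35, 18] -> [-49, -35, -29, -25, 4, 18, 31, 38, 44] -> [-49, -35] -> [49, 35] -> 35
  [7, -34, -28, 12, -33, -29, -23, 49] -> [-34, -33, -29, -28, -23, 7, 12, 49] -> [-34, -33] -> [34, 33] -> 33
  [28, -34, 12, -48, -18, -14, 23, -3] -> [-48, -34, -18, -14, -3, 12, 23, 28] -> [-48, -34] -> [48, 34] -> 34
  [5, -46, 50, 48, -26] -> [-46, -26, 5, 48, 50] -> [-46, -26] -> [46, 26] -> 26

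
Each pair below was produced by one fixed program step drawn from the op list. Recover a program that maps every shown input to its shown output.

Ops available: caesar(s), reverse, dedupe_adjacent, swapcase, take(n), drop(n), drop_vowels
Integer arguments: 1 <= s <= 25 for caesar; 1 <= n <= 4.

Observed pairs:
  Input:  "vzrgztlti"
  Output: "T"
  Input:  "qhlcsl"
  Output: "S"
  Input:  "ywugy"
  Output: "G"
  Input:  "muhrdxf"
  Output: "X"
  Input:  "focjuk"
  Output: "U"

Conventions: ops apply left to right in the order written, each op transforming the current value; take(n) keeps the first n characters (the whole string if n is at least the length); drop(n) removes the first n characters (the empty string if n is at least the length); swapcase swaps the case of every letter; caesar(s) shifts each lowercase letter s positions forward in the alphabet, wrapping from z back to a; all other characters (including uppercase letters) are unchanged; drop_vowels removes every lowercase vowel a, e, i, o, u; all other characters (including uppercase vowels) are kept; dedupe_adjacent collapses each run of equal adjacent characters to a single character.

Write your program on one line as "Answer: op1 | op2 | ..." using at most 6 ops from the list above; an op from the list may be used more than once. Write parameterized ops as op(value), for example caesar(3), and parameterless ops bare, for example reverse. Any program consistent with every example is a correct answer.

swapcase | reverse | take(2) | reverse | take(1)

Check, running the answer program on each example:
  "vzrgztlti" -> "VZRGZTLTI" -> "ITLTZGRZV" -> "IT" -> "TI" -> "T"
  "qhlcsl" -> "QHLCSL" -> "LSCLHQ" -> "LS" -> "SL" -> "S"
  "ywugy" -> "YWUGY" -> "YGUWY" -> "YG" -> "GY" -> "G"
  "muhrdxf" -> "MUHRDXF" -> "FXDRHUM" -> "FX" -> "XF" -> "X"
  "focjuk" -> "FOCJUK" -> "KUJCOF" -> "KU" -> "UK" -> "U"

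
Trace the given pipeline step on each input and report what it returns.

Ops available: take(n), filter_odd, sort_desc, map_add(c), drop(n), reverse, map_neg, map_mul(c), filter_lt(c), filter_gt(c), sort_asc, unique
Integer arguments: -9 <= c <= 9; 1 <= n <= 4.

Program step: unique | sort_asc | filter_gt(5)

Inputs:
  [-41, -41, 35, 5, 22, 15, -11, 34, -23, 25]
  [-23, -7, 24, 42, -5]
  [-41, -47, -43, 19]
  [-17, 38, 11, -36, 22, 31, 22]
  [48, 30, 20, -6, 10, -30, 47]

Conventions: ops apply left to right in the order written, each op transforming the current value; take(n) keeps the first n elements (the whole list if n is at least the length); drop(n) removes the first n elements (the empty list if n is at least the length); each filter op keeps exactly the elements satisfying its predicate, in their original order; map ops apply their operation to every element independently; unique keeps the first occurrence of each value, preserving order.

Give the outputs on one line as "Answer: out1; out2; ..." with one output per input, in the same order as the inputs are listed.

[15, 22, 25, 34, 35]; [24, 42]; [19]; [11, 22, 31, 38]; [10, 20, 30, 47, 48]

Execution, op by op:
  [-41, -41, 35, 5, 22, 15, -11, 34, -23, 25] -> [-41, 35, 5, 22, 15, -11, 34, -23, 25] -> [-41, -23, -11, 5, 15, 22, 25, 34, 35] -> [15, 22, 25, 34, 35]
  [-23, -7, 24, 42, -5] -> [-23, -7, 24, 42, -5] -> [-23, -7, -5, 24, 42] -> [24, 42]
  [-41, -47, -43, 19] -> [-41, -47, -43, 19] -> [-47, -43, -41, 19] -> [19]
  [-17, 38, 11, -36, 22, 31, 22] -> [-17, 38, 11, -36, 22, 31] -> [-36, -17, 11, 22, 31, 38] -> [11, 22, 31, 38]
  [48, 30, 20, -6, 10, -30, 47] -> [48, 30, 20, -6, 10, -30, 47] -> [-30, -6, 10, 20, 30, 47, 48] -> [10, 20, 30, 47, 48]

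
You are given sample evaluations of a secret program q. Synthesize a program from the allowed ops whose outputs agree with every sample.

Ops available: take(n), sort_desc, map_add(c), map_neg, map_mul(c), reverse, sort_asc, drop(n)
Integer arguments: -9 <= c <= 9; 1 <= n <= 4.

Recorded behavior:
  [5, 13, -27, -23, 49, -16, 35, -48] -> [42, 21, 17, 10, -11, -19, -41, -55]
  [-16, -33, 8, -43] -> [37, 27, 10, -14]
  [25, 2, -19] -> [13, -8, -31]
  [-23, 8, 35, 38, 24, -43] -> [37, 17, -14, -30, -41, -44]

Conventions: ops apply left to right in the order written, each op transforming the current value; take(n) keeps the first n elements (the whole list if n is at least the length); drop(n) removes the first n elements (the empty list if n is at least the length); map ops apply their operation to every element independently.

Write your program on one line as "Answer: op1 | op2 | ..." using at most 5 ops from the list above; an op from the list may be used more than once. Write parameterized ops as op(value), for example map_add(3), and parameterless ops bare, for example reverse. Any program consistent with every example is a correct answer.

map_neg | reverse | map_add(-6) | sort_desc

Check, running the answer program on each example:
  [5, 13, -27, -23, 49, -16, 35, -48] -> [-5, -13, 27, 23, -49, 16, -35, 48] -> [48, -35, 16, -49, 23, 27, -13, -5] -> [42, -41, 10, -55, 17, 21, -19, -11] -> [42, 21, 17, 10, -11, -19, -41, -55]
  [-16, -33, 8, -43] -> [16, 33, -8, 43] -> [43, -8, 33, 16] -> [37, -14, 27, 10] -> [37, 27, 10, -14]
  [25, 2, -19] -> [-25, -2, 19] -> [19, -2, -25] -> [13, -8, -31] -> [13, -8, -31]
  [-23, 8, 35, 38, 24, -43] -> [23, -8, -35, -38, -24, 43] -> [43, -24, -38, -35, -8, 23] -> [37, -30, -44, -41, -14, 17] -> [37, 17, -14, -30, -41, -44]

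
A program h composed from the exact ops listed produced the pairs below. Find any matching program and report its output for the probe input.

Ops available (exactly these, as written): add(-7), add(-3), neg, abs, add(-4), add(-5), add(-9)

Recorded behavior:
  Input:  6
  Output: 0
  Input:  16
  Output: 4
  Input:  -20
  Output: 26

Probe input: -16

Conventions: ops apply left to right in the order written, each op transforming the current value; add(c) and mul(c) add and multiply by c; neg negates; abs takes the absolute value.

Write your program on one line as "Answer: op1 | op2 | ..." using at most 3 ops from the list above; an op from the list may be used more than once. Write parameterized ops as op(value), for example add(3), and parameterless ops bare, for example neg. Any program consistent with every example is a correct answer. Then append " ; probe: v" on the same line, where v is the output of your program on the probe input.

add(-9) | abs | add(-3) ; probe: 22

Check, running the answer program on each example:
  6 -> -3 -> 3 -> 0
  16 -> 7 -> 7 -> 4
  -20 -> -29 -> 29 -> 26
  probe: -16 -> -25 -> 25 -> 22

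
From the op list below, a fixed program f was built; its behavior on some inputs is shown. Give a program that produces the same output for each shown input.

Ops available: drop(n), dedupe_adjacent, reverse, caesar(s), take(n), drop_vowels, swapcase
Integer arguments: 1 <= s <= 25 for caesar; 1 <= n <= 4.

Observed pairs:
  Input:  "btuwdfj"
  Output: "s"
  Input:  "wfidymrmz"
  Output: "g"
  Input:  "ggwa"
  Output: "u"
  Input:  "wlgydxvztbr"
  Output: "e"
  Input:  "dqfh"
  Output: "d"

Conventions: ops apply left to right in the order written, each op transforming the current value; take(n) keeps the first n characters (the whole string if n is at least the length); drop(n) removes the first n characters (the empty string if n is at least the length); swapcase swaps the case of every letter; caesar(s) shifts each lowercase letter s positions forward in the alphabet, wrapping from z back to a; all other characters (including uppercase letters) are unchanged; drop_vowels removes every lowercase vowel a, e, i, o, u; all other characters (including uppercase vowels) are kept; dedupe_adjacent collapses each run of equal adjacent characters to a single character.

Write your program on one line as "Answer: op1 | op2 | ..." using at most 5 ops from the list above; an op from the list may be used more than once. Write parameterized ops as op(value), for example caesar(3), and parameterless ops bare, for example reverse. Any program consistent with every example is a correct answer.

swapcase | drop(2) | take(1) | swapcase | caesar(24)

Check, running the answer program on each example:
  "btuwdfj" -> "BTUWDFJ" -> "UWDFJ" -> "U" -> "u" -> "s"
  "wfidymrmz" -> "WFIDYMRMZ" -> "IDYMRMZ" -> "I" -> "i" -> "g"
  "ggwa" -> "GGWA" -> "WA" -> "W" -> "w" -> "u"
  "wlgydxvztbr" -> "WLGYDXVZTBR" -> "GYDXVZTBR" -> "G" -> "g" -> "e"
  "dqfh" -> "DQFH" -> "FH" -> "F" -> "f" -> "d"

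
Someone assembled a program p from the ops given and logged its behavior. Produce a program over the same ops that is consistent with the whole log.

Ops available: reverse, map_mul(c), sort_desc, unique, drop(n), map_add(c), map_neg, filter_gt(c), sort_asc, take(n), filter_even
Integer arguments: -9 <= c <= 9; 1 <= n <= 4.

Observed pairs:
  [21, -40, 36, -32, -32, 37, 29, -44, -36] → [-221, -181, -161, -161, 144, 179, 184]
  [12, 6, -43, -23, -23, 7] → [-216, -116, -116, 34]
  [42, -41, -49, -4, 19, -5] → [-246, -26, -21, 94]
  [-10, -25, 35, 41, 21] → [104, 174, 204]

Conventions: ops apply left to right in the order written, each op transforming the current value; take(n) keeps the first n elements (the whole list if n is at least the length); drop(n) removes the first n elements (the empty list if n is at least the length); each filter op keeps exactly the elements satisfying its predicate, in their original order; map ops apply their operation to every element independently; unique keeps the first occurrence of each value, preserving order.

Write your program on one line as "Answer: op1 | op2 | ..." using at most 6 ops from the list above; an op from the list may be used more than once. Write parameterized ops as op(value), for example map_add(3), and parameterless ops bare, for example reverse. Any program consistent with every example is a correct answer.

map_neg | drop(2) | map_mul(-5) | map_add(-1) | sort_asc

Check, running the answer program on each example:
  [21, -40, 36, -32, -32, 37, 29, -44, -36] -> [-21, 40, -36, 32, 32, -37, -29, 44, 36] -> [-36, 32, 32, -37, -29, 44, 36] -> [180, -160, -160, 185, 145, -220, -180] -> [179, -161, -161, 184, 144, -221, -181] -> [-221, -181, -161, -161, 144, 179, 184]
  [12, 6, -43, -23, -23, 7] -> [-12, -6, 43, 23, 23, -7] -> [43, 23, 23, -7] -> [-215, -115, -115, 35] -> [-216, -116, -116, 34] -> [-216, -116, -116, 34]
  [42, -41, -49, -4, 19, -5] -> [-42, 41, 49, 4, -19, 5] -> [49, 4, -19, 5] -> [-245, -20, 95, -25] -> [-246, -21, 94, -26] -> [-246, -26, -21, 94]
  [-10, -25, 35, 41, 21] -> [10, 25, -35, -41, -21] -> [-35, -41, -21] -> [175, 205, 105] -> [174, 204, 104] -> [104, 174, 204]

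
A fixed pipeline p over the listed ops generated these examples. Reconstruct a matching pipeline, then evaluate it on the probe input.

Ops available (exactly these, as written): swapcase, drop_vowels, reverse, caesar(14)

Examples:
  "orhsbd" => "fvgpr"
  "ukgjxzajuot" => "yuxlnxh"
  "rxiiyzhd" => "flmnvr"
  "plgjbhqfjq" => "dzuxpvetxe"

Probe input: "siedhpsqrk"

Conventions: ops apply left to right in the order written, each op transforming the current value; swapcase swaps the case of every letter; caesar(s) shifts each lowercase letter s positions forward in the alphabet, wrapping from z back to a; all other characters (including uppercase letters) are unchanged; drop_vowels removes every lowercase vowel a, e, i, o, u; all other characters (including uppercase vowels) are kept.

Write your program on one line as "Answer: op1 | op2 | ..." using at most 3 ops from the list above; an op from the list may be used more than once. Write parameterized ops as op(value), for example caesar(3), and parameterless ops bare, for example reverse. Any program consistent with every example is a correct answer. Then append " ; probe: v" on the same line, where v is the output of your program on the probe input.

drop_vowels | caesar(14) ; probe: "grvdgefy"

Check, running the answer program on each example:
  "orhsbd" -> "rhsbd" -> "fvgpr"
  "ukgjxzajuot" -> "kgjxzjt" -> "yuxlnxh"
  "rxiiyzhd" -> "rxyzhd" -> "flmnvr"
  "plgjbhqfjq" -> "plgjbhqfjq" -> "dzuxpvetxe"
  probe: "siedhpsqrk" -> "sdhpsqrk" -> "grvdgefy"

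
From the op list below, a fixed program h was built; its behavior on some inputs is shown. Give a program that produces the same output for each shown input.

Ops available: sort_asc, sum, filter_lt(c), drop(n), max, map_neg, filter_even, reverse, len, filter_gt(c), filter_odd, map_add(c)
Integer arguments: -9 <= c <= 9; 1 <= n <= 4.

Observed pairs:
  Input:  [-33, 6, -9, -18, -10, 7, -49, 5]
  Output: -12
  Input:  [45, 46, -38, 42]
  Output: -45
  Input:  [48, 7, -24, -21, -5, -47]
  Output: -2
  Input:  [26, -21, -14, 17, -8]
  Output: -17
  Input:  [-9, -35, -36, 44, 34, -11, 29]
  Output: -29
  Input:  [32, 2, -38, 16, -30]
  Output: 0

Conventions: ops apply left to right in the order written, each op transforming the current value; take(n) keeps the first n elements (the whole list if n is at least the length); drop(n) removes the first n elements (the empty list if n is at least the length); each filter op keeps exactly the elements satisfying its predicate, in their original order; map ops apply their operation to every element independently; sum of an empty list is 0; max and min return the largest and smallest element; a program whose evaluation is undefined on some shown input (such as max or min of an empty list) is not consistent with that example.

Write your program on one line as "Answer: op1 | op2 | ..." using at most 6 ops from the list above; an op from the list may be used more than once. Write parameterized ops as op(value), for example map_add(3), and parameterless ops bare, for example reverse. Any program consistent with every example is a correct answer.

filter_odd | map_neg | filter_lt(7) | reverse | sum

Check, running the answer program on each example:
  [-33, 6, -9, -18, -10, 7, -49, 5] -> [-33, -9, 7, -49, 5] -> [33, 9, -7, 49, -5] -> [-7, -5] -> [-5, -7] -> -12
  [45, 46, -38, 42] -> [45] -> [-45] -> [-45] -> [-45] -> -45
  [48, 7, -24, -21, -5, -47] -> [7, -21, -5, -47] -> [-7, 21, 5, 47] -> [-7, 5] -> [5, -7] -> -2
  [26, -21, -14, 17, -8] -> [-21, 17] -> [21, -17] -> [-17] -> [-17] -> -17
  [-9, -35, -36, 44, 34, -11, 29] -> [-9, -35, -11, 29] -> [9, 35, 11, -29] -> [-29] -> [-29] -> -29
  [32, 2, -38, 16, -30] -> [] -> [] -> [] -> [] -> 0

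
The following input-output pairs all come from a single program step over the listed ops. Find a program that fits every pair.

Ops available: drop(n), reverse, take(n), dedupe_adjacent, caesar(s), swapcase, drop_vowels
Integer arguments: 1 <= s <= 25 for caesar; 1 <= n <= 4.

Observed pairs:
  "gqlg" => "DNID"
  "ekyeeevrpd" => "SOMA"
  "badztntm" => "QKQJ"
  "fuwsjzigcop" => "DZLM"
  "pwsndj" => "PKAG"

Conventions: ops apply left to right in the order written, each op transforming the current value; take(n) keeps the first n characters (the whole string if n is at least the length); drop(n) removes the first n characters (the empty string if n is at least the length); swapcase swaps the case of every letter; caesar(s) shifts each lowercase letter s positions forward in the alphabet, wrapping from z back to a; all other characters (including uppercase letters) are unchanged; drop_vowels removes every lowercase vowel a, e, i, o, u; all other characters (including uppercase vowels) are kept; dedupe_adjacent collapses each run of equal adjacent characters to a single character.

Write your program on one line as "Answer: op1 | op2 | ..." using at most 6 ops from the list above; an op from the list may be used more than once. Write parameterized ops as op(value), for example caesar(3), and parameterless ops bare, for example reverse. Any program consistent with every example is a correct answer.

caesar(23) | reverse | swapcase | take(4) | reverse

Check, running the answer program on each example:
  "gqlg" -> "dnid" -> "dind" -> "DIND" -> "DIND" -> "DNID"
  "ekyeeevrpd" -> "bhvbbbsoma" -> "amosbbbvhb" -> "AMOSBBBVHB" -> "AMOS" -> "SOMA"
  "badztntm" -> "yxawqkqj" -> "jqkqwaxy" -> "JQKQWAXY" -> "JQKQ" -> "QKQJ"
  "fuwsjzigcop" -> "crtpgwfdzlm" -> "mlzdfwgptrc" -> "MLZDFWGPTRC" -> "MLZD" -> "DZLM"
  "pwsndj" -> "mtpkag" -> "gakptm" -> "GAKPTM" -> "GAKP" -> "PKAG"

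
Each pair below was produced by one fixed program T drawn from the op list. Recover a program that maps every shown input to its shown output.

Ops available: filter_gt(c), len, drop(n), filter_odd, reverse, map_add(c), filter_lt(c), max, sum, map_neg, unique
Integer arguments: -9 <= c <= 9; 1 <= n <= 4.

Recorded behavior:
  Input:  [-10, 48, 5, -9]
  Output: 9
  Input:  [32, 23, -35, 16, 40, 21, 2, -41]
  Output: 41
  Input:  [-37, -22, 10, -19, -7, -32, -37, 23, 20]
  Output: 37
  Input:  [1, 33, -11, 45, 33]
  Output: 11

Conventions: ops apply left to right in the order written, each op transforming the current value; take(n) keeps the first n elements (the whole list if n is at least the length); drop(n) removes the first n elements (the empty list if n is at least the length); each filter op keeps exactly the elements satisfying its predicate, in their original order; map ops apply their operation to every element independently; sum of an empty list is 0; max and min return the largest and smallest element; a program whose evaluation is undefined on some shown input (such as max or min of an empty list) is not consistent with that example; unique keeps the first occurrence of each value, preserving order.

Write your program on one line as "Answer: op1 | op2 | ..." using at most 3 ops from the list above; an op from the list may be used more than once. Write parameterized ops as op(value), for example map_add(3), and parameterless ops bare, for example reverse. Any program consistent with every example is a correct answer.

map_neg | filter_odd | max

Check, running the answer program on each example:
  [-10, 48, 5, -9] -> [10, -48, -5, 9] -> [-5, 9] -> 9
  [32, 23, -35, 16, 40, 21, 2, -41] -> [-32, -23, 35, -16, -40, -21, -2, 41] -> [-23, 35, -21, 41] -> 41
  [-37, -22, 10, -19, -7, -32, -37, 23, 20] -> [37, 22, -10, 19, 7, 32, 37, -23, -20] -> [37, 19, 7, 37, -23] -> 37
  [1, 33, -11, 45, 33] -> [-1, -33, 11, -45, -33] -> [-1, -33, 11, -45, -33] -> 11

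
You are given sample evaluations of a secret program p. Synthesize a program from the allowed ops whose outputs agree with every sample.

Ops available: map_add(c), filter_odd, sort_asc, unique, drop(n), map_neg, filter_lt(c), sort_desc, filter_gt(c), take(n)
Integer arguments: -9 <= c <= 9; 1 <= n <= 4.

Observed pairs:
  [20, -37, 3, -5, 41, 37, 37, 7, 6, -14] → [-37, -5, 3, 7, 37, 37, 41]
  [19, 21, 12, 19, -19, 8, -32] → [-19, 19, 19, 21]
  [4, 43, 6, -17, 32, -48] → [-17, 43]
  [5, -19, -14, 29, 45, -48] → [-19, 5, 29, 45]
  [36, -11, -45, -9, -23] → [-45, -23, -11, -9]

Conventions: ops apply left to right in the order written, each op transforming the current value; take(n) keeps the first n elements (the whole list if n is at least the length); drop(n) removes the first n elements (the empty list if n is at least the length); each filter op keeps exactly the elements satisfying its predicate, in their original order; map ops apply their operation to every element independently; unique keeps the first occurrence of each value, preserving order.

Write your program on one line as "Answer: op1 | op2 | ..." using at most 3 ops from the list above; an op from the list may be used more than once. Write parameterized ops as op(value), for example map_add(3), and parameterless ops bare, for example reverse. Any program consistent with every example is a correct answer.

sort_asc | filter_odd

Check, running the answer program on each example:
  [20, -37, 3, -5, 41, 37, 37, 7, 6, -14] -> [-37, -14, -5, 3, 6, 7, 20, 37, 37, 41] -> [-37, -5, 3, 7, 37, 37, 41]
  [19, 21, 12, 19, -19, 8, -32] -> [-32, -19, 8, 12, 19, 19, 21] -> [-19, 19, 19, 21]
  [4, 43, 6, -17, 32, -48] -> [-48, -17, 4, 6, 32, 43] -> [-17, 43]
  [5, -19, -14, 29, 45, -48] -> [-48, -19, -14, 5, 29, 45] -> [-19, 5, 29, 45]
  [36, -11, -45, -9, -23] -> [-45, -23, -11, -9, 36] -> [-45, -23, -11, -9]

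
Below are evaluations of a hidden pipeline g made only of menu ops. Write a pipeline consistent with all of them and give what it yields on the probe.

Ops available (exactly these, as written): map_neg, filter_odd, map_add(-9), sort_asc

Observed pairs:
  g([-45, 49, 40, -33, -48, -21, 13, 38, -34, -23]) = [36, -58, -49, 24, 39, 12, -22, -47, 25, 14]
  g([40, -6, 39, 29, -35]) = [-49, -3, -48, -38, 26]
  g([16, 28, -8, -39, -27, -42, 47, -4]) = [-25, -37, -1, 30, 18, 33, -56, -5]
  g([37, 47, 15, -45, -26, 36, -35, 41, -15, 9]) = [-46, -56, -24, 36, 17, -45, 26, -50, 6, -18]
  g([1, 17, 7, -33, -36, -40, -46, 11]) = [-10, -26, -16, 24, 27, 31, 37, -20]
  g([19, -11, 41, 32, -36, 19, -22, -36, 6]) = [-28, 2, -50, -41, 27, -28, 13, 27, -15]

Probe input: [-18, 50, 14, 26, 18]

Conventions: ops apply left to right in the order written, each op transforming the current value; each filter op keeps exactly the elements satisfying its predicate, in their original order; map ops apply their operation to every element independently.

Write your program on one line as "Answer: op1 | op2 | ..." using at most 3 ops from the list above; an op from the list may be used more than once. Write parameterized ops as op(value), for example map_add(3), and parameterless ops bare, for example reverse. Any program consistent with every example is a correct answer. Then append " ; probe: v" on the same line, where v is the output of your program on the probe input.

map_neg | map_add(-9) ; probe: [9, -59, -23, -35, -27]

Check, running the answer program on each example:
  [-45, 49, 40, -33, -48, -21, 13, 38, -34, -23] -> [45, -49, -40, 33, 48, 21, -13, -38, 34, 23] -> [36, -58, -49, 24, 39, 12, -22, -47, 25, 14]
  [40, -6, 39, 29, -35] -> [-40, 6, -39, -29, 35] -> [-49, -3, -48, -38, 26]
  [16, 28, -8, -39, -27, -42, 47, -4] -> [-16, -28, 8, 39, 27, 42, -47, 4] -> [-25, -37, -1, 30, 18, 33, -56, -5]
  [37, 47, 15, -45, -26, 36, -35, 41, -15, 9] -> [-37, -47, -15, 45, 26, -36, 35, -41, 15, -9] -> [-46, -56, -24, 36, 17, -45, 26, -50, 6, -18]
  [1, 17, 7, -33, -36, -40, -46, 11] -> [-1, -17, -7, 33, 36, 40, 46, -11] -> [-10, -26, -16, 24, 27, 31, 37, -20]
  [19, -11, 41, 32, -36, 19, -22, -36, 6] -> [-19, 11, -41, -32, 36, -19, 22, 36, -6] -> [-28, 2, -50, -41, 27, -28, 13, 27, -15]
  probe: [-18, 50, 14, 26, 18] -> [18, -50, -14, -26, -18] -> [9, -59, -23, -35, -27]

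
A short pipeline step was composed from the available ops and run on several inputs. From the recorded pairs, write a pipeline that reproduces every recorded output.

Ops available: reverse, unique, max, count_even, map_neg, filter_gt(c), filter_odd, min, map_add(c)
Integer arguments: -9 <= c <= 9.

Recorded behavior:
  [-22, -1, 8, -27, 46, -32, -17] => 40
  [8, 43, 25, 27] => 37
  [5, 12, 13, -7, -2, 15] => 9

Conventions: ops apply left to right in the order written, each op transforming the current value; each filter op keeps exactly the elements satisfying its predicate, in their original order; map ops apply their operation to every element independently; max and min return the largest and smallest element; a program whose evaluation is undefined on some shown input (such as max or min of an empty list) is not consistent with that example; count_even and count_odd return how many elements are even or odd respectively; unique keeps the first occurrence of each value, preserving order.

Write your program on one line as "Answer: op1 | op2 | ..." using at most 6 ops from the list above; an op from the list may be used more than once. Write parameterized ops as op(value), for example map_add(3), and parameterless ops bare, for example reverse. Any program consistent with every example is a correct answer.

map_neg | map_add(6) | reverse | map_neg | filter_gt(-4) | max

Check, running the answer program on each example:
  [-22, -1, 8, -27, 46, -32, -17] -> [22, 1, -8, 27, -46, 32, 17] -> [28, 7, -2, 33, -40, 38, 23] -> [23, 38, -40, 33, -2, 7, 28] -> [-23, -38, 40, -33, 2, -7, -28] -> [40, 2] -> 40
  [8, 43, 25, 27] -> [-8, -43, -25, -27] -> [-2, -37, -19, -21] -> [-21, -19, -37, -2] -> [21, 19, 37, 2] -> [21, 19, 37, 2] -> 37
  [5, 12, 13, -7, -2, 15] -> [-5, -12, -13, 7, 2, -15] -> [1, -6, -7, 13, 8, -9] -> [-9, 8, 13, -7, -6, 1] -> [9, -8, -13, 7, 6, -1] -> [9, 7, 6, -1] -> 9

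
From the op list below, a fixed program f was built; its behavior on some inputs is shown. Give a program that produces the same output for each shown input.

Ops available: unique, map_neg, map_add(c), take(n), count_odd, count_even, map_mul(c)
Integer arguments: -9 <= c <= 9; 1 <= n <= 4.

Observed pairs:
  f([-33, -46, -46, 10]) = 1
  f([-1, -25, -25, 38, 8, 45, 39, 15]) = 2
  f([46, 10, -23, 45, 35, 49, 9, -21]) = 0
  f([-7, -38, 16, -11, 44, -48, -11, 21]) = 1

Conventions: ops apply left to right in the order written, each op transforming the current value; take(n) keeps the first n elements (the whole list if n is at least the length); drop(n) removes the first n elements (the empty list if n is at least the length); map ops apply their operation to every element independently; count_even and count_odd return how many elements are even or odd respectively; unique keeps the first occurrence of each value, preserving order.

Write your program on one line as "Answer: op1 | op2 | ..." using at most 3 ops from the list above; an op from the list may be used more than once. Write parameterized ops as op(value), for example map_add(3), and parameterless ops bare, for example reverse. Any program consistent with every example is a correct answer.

take(2) | map_mul(7) | count_odd

Check, running the answer program on each example:
  [-33, -46, -46, 10] -> [-33, -46] -> [-231, -322] -> 1
  [-1, -25, -25, 38, 8, 45, 39, 15] -> [-1, -25] -> [-7, -175] -> 2
  [46, 10, -23, 45, 35, 49, 9, -21] -> [46, 10] -> [322, 70] -> 0
  [-7, -38, 16, -11, 44, -48, -11, 21] -> [-7, -38] -> [-49, -266] -> 1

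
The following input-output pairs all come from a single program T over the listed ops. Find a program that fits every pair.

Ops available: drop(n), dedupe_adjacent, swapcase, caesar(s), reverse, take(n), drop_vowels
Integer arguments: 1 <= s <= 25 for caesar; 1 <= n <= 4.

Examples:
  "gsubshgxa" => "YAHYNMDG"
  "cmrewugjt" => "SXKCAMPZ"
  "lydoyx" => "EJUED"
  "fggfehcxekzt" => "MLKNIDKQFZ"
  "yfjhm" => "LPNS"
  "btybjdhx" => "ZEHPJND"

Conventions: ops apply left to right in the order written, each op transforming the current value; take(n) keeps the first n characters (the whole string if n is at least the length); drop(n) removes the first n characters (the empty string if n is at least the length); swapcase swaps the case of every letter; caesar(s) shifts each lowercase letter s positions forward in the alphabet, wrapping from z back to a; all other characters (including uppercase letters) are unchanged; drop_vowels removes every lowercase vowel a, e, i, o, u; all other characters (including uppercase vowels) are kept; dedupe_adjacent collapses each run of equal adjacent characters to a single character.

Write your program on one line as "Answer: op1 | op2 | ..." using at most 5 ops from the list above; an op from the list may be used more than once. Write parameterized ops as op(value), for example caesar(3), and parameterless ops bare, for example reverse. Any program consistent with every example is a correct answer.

dedupe_adjacent | caesar(6) | swapcase | drop(1)

Check, running the answer program on each example:
  "gsubshgxa" -> "gsubshgxa" -> "myahynmdg" -> "MYAHYNMDG" -> "YAHYNMDG"
  "cmrewugjt" -> "cmrewugjt" -> "isxkcampz" -> "ISXKCAMPZ" -> "SXKCAMPZ"
  "lydoyx" -> "lydoyx" -> "rejued" -> "REJUED" -> "EJUED"
  "fggfehcxekzt" -> "fgfehcxekzt" -> "lmlknidkqfz" -> "LMLKNIDKQFZ" -> "MLKNIDKQFZ"
  "yfjhm" -> "yfjhm" -> "elpns" -> "ELPNS" -> "LPNS"
  "btybjdhx" -> "btybjdhx" -> "hzehpjnd" -> "HZEHPJND" -> "ZEHPJND"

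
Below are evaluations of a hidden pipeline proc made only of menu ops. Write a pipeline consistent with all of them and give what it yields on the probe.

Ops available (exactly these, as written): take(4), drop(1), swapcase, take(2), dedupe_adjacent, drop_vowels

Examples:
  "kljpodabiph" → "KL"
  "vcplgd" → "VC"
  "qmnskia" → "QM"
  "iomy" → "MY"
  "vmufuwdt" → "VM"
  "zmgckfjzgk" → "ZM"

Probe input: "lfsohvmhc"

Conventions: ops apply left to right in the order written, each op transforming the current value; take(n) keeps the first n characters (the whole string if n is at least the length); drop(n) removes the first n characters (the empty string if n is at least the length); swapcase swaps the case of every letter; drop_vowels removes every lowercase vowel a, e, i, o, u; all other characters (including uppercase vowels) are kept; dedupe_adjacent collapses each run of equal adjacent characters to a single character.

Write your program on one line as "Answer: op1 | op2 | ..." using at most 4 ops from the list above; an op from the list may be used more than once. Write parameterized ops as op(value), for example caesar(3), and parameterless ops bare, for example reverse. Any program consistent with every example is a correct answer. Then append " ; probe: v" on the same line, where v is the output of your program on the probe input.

drop_vowels | swapcase | take(2) ; probe: "LF"

Check, running the answer program on each example:
  "kljpodabiph" -> "kljpdbph" -> "KLJPDBPH" -> "KL"
  "vcplgd" -> "vcplgd" -> "VCPLGD" -> "VC"
  "qmnskia" -> "qmnsk" -> "QMNSK" -> "QM"
  "iomy" -> "my" -> "MY" -> "MY"
  "vmufuwdt" -> "vmfwdt" -> "VMFWDT" -> "VM"
  "zmgckfjzgk" -> "zmgckfjzgk" -> "ZMGCKFJZGK" -> "ZM"
  probe: "lfsohvmhc" -> "lfshvmhc" -> "LFSHVMHC" -> "LF"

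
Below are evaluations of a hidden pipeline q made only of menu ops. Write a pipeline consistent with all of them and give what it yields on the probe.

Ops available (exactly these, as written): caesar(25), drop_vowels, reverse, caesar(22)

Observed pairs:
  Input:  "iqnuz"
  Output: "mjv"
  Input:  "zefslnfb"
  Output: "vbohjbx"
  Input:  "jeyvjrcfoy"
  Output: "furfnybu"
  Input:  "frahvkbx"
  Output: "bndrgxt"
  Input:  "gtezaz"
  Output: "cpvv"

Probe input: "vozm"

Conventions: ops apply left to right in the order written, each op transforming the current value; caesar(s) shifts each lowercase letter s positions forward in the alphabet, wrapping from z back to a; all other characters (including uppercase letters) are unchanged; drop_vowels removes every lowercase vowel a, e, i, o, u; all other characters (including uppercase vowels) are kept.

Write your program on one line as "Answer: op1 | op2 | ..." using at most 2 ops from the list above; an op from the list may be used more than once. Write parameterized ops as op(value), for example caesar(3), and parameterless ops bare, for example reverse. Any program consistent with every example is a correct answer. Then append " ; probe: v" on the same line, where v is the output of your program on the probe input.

drop_vowels | caesar(22) ; probe: "rvi"

Check, running the answer program on each example:
  "iqnuz" -> "qnz" -> "mjv"
  "zefslnfb" -> "zfslnfb" -> "vbohjbx"
  "jeyvjrcfoy" -> "jyvjrcfy" -> "furfnybu"
  "frahvkbx" -> "frhvkbx" -> "bndrgxt"
  "gtezaz" -> "gtzz" -> "cpvv"
  probe: "vozm" -> "vzm" -> "rvi"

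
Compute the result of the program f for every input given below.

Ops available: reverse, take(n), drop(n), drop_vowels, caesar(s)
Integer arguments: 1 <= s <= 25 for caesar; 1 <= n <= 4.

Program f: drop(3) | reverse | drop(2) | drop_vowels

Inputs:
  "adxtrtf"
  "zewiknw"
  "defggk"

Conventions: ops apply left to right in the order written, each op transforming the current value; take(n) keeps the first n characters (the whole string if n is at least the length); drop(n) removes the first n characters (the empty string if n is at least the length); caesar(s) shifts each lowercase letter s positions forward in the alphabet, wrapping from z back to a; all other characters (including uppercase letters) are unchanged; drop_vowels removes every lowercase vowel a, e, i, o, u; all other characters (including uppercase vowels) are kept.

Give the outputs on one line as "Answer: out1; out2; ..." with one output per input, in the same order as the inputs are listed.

"rt"; "k"; "g"

Execution, op by op:
  "adxtrtf" -> "trtf" -> "ftrt" -> "rt" -> "rt"
  "zewiknw" -> "iknw" -> "wnki" -> "ki" -> "k"
  "defggk" -> "ggk" -> "kgg" -> "g" -> "g"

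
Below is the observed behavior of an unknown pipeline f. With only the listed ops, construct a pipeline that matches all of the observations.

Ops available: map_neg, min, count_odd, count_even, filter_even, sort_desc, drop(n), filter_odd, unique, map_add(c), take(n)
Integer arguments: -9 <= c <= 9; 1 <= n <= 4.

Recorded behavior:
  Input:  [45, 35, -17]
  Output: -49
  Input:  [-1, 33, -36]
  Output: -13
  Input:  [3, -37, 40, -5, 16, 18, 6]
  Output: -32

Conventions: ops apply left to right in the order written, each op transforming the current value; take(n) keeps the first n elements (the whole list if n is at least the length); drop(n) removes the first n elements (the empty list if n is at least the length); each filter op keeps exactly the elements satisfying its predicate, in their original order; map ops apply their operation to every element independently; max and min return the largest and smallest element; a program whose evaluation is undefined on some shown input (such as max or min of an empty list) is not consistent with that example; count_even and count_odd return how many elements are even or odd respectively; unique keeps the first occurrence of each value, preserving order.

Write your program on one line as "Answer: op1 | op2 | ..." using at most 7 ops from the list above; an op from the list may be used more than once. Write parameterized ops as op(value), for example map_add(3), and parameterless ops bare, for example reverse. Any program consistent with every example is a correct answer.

sort_desc | map_neg | map_add(-5) | drop(1) | map_add(-9) | min

Check, running the answer program on each example:
  [45, 35, -17] -> [45, 35, -17] -> [-45, -35, 17] -> [-50, -40, 12] -> [-40, 12] -> [-49, 3] -> -49
  [-1, 33, -36] -> [33, -1, -36] -> [-33, 1, 36] -> [-38, -4, 31] -> [-4, 31] -> [-13, 22] -> -13
  [3, -37, 40, -5, 16, 18, 6] -> [40, 18, 16, 6, 3, -5, -37] -> [-40, -18, -16, -6, -3, 5, 37] -> [-45, -23, -21, -11, -8, 0, 32] -> [-23, -21, -11, -8, 0, 32] -> [-32, -30, -20, -17, -9, 23] -> -32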